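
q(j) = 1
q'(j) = 0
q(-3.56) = 1.00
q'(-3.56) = 0.00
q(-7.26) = 1.00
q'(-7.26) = 0.00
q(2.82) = 1.00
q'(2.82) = 0.00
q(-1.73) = 1.00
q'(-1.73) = 0.00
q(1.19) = 1.00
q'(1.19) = 0.00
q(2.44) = 1.00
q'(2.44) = 0.00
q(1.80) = 1.00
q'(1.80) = 0.00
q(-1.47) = 1.00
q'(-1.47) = 0.00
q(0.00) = 1.00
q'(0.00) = 0.00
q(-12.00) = 1.00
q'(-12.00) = 0.00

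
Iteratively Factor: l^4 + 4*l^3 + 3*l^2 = (l)*(l^3 + 4*l^2 + 3*l) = l*(l + 3)*(l^2 + l) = l*(l + 1)*(l + 3)*(l)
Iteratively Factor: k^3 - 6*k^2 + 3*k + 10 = (k - 2)*(k^2 - 4*k - 5) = (k - 5)*(k - 2)*(k + 1)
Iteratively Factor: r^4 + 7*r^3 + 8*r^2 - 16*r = (r - 1)*(r^3 + 8*r^2 + 16*r) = r*(r - 1)*(r^2 + 8*r + 16) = r*(r - 1)*(r + 4)*(r + 4)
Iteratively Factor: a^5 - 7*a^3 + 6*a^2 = (a + 3)*(a^4 - 3*a^3 + 2*a^2) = a*(a + 3)*(a^3 - 3*a^2 + 2*a) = a*(a - 1)*(a + 3)*(a^2 - 2*a) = a^2*(a - 1)*(a + 3)*(a - 2)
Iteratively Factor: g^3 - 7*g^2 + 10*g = (g - 2)*(g^2 - 5*g) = (g - 5)*(g - 2)*(g)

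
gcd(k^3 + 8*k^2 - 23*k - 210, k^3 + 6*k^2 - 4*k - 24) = k + 6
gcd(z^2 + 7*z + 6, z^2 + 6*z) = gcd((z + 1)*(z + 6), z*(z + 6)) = z + 6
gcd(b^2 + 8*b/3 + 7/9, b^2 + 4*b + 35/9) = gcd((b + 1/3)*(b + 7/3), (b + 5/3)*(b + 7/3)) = b + 7/3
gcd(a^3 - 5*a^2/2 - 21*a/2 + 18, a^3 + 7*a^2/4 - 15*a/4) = a + 3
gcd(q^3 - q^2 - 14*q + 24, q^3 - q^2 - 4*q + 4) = q - 2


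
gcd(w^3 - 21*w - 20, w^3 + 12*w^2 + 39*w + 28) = w^2 + 5*w + 4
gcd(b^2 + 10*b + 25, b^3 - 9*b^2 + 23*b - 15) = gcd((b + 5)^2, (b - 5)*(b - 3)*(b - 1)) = 1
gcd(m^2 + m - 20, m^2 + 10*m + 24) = 1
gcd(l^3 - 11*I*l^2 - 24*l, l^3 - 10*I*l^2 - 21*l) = l^2 - 3*I*l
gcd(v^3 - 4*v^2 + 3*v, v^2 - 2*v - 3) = v - 3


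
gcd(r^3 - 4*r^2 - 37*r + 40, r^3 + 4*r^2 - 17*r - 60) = r + 5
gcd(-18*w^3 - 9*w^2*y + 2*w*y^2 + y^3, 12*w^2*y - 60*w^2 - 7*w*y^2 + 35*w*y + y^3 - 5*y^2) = -3*w + y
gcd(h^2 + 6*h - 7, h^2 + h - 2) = h - 1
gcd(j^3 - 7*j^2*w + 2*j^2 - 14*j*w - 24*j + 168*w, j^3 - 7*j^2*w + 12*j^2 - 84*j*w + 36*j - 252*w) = -j^2 + 7*j*w - 6*j + 42*w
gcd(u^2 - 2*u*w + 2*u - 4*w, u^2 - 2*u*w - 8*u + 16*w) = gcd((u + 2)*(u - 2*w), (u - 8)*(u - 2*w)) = u - 2*w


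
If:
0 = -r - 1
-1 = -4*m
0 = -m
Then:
No Solution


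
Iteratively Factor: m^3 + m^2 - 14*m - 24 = (m - 4)*(m^2 + 5*m + 6) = (m - 4)*(m + 2)*(m + 3)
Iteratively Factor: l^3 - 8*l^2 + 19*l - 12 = (l - 4)*(l^2 - 4*l + 3) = (l - 4)*(l - 1)*(l - 3)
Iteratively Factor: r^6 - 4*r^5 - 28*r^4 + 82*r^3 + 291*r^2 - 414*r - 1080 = (r + 3)*(r^5 - 7*r^4 - 7*r^3 + 103*r^2 - 18*r - 360) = (r + 2)*(r + 3)*(r^4 - 9*r^3 + 11*r^2 + 81*r - 180) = (r + 2)*(r + 3)^2*(r^3 - 12*r^2 + 47*r - 60) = (r - 3)*(r + 2)*(r + 3)^2*(r^2 - 9*r + 20) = (r - 4)*(r - 3)*(r + 2)*(r + 3)^2*(r - 5)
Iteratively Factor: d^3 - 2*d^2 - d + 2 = (d + 1)*(d^2 - 3*d + 2) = (d - 2)*(d + 1)*(d - 1)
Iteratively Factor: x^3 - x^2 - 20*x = (x - 5)*(x^2 + 4*x) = (x - 5)*(x + 4)*(x)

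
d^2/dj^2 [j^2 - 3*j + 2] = 2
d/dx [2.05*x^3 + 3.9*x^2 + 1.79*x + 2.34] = 6.15*x^2 + 7.8*x + 1.79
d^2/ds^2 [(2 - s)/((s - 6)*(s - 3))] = 2*(-s^3 + 6*s^2 - 36)/(s^6 - 27*s^5 + 297*s^4 - 1701*s^3 + 5346*s^2 - 8748*s + 5832)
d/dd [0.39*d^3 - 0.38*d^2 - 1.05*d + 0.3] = 1.17*d^2 - 0.76*d - 1.05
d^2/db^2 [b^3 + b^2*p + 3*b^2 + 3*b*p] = 6*b + 2*p + 6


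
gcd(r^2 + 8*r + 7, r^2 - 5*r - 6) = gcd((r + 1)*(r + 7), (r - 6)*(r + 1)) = r + 1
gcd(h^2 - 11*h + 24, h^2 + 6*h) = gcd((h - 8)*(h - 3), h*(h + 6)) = 1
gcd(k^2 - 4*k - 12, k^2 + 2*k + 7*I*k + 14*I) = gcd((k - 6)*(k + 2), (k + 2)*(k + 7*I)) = k + 2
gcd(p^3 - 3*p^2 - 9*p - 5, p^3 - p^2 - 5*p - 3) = p^2 + 2*p + 1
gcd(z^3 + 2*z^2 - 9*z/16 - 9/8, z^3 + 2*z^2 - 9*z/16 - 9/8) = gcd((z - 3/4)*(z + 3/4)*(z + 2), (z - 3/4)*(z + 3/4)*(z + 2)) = z^3 + 2*z^2 - 9*z/16 - 9/8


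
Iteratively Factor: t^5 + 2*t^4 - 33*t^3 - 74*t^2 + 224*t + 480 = (t + 4)*(t^4 - 2*t^3 - 25*t^2 + 26*t + 120) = (t + 4)^2*(t^3 - 6*t^2 - t + 30) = (t - 3)*(t + 4)^2*(t^2 - 3*t - 10) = (t - 3)*(t + 2)*(t + 4)^2*(t - 5)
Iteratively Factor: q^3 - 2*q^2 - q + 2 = (q + 1)*(q^2 - 3*q + 2) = (q - 2)*(q + 1)*(q - 1)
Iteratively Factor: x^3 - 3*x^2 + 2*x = (x - 1)*(x^2 - 2*x) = x*(x - 1)*(x - 2)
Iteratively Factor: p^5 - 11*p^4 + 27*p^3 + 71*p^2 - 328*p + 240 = (p - 4)*(p^4 - 7*p^3 - p^2 + 67*p - 60) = (p - 4)*(p - 1)*(p^3 - 6*p^2 - 7*p + 60) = (p - 4)^2*(p - 1)*(p^2 - 2*p - 15) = (p - 4)^2*(p - 1)*(p + 3)*(p - 5)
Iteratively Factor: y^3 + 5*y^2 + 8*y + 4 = (y + 2)*(y^2 + 3*y + 2) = (y + 2)^2*(y + 1)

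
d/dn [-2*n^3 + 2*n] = 2 - 6*n^2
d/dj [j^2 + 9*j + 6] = 2*j + 9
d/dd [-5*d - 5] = -5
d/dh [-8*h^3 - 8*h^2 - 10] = 8*h*(-3*h - 2)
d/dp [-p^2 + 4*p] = 4 - 2*p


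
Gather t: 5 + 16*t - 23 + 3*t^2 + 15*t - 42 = 3*t^2 + 31*t - 60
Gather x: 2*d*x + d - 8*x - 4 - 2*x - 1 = d + x*(2*d - 10) - 5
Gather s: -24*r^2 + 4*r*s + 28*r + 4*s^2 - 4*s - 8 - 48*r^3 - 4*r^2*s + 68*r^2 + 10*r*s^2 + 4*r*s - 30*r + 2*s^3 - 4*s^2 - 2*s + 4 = -48*r^3 + 44*r^2 + 10*r*s^2 - 2*r + 2*s^3 + s*(-4*r^2 + 8*r - 6) - 4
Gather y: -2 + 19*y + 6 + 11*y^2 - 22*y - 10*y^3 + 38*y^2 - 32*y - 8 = -10*y^3 + 49*y^2 - 35*y - 4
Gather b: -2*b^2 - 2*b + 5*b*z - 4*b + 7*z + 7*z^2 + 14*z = -2*b^2 + b*(5*z - 6) + 7*z^2 + 21*z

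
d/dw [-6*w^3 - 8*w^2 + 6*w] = -18*w^2 - 16*w + 6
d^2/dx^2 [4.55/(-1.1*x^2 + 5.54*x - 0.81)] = (11.011*x^2 - 55.4554*x - 4.55*(2.2*x - 5.54)*(4.4*x - 11.08) + 8.1081)/(1.1*x^2 - 5.54*x + 0.81)^3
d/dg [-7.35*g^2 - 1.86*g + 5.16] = -14.7*g - 1.86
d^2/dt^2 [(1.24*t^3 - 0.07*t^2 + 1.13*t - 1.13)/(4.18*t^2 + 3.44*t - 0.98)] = (2.8421709430404e-14*t^5 + 5.6843418860808e-14*t^4 + 81.007112*t^3 - 145.265088*t^2 - 62.572008*t - 28.517344)/(73.034632*t^6 + 180.315168*t^5 + 97.024488*t^4 - 43.842112*t^3 - 22.747368*t^2 + 9.911328*t - 0.941192)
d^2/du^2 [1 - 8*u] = 0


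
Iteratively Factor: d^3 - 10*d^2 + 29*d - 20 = (d - 5)*(d^2 - 5*d + 4) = (d - 5)*(d - 4)*(d - 1)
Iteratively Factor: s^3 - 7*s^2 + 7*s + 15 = (s - 5)*(s^2 - 2*s - 3) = (s - 5)*(s - 3)*(s + 1)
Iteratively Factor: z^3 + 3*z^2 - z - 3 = (z + 3)*(z^2 - 1) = (z - 1)*(z + 3)*(z + 1)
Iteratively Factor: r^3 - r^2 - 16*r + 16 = (r + 4)*(r^2 - 5*r + 4) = (r - 1)*(r + 4)*(r - 4)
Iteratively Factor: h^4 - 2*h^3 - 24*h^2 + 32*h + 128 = (h - 4)*(h^3 + 2*h^2 - 16*h - 32) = (h - 4)*(h + 2)*(h^2 - 16) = (h - 4)*(h + 2)*(h + 4)*(h - 4)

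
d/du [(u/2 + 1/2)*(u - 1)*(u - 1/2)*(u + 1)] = 2*u^3 + 3*u^2/4 - 3*u/2 - 1/4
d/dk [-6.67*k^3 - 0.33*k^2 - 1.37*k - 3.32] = -20.01*k^2 - 0.66*k - 1.37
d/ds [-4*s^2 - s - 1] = -8*s - 1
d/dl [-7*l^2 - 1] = -14*l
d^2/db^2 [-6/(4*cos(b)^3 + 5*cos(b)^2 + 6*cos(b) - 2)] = 12*(-4*(6*cos(b)^2 + 5*cos(b) + 3)^2*sin(b)^2 - 72*cos(b)^6 - 130*cos(b)^5 - 122*cos(b)^4 + 41*cos(b)^3 + 99*cos(b)^2 + 12*cos(b) - 10)/(4*cos(b)^3 + 5*cos(b)^2 + 6*cos(b) - 2)^3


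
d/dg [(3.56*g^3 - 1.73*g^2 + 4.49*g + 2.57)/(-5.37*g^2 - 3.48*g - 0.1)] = (-19.1172*g^4 - 24.7776*g^3 + 29.0637*g^2 + 27.9478*g + 8.4946)/(28.8369*g^4 + 37.3752*g^3 + 13.1844*g^2 + 0.696*g + 0.01)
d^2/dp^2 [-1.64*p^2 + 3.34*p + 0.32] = -3.28000000000000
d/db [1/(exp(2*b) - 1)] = -1/(2*sinh(b)^2)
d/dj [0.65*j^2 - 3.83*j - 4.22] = 1.3*j - 3.83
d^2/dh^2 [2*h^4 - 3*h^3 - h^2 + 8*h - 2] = 24*h^2 - 18*h - 2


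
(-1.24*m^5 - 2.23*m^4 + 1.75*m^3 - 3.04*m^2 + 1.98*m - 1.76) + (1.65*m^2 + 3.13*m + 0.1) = -1.24*m^5 - 2.23*m^4 + 1.75*m^3 - 1.39*m^2 + 5.11*m - 1.66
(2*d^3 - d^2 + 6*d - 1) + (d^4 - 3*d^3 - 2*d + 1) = d^4 - d^3 - d^2 + 4*d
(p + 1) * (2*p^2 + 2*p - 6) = 2*p^3 + 4*p^2 - 4*p - 6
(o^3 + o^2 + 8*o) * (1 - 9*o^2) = -9*o^5 - 9*o^4 - 71*o^3 + o^2 + 8*o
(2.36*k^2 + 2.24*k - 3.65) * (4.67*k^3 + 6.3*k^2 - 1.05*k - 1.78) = 11.0212*k^5 + 25.3288*k^4 - 5.4115*k^3 - 29.5478*k^2 - 0.154700000000001*k + 6.497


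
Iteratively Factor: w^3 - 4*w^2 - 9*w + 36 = (w - 3)*(w^2 - w - 12) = (w - 3)*(w + 3)*(w - 4)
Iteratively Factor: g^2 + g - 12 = (g + 4)*(g - 3)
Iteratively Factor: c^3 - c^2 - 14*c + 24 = (c - 3)*(c^2 + 2*c - 8) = (c - 3)*(c - 2)*(c + 4)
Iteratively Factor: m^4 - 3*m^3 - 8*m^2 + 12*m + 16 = (m + 1)*(m^3 - 4*m^2 - 4*m + 16) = (m - 4)*(m + 1)*(m^2 - 4) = (m - 4)*(m + 1)*(m + 2)*(m - 2)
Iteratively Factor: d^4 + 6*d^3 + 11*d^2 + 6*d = (d + 2)*(d^3 + 4*d^2 + 3*d) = d*(d + 2)*(d^2 + 4*d + 3) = d*(d + 1)*(d + 2)*(d + 3)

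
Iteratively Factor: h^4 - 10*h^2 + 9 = (h + 3)*(h^3 - 3*h^2 - h + 3) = (h - 1)*(h + 3)*(h^2 - 2*h - 3) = (h - 3)*(h - 1)*(h + 3)*(h + 1)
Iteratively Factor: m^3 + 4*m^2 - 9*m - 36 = (m + 3)*(m^2 + m - 12) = (m - 3)*(m + 3)*(m + 4)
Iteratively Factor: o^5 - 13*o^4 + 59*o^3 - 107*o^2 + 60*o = (o - 5)*(o^4 - 8*o^3 + 19*o^2 - 12*o) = o*(o - 5)*(o^3 - 8*o^2 + 19*o - 12) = o*(o - 5)*(o - 3)*(o^2 - 5*o + 4) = o*(o - 5)*(o - 4)*(o - 3)*(o - 1)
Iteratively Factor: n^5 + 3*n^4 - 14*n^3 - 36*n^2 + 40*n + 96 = (n + 2)*(n^4 + n^3 - 16*n^2 - 4*n + 48) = (n + 2)^2*(n^3 - n^2 - 14*n + 24) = (n - 3)*(n + 2)^2*(n^2 + 2*n - 8) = (n - 3)*(n + 2)^2*(n + 4)*(n - 2)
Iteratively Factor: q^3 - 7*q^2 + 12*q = (q)*(q^2 - 7*q + 12) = q*(q - 3)*(q - 4)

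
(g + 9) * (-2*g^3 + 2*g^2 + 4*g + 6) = -2*g^4 - 16*g^3 + 22*g^2 + 42*g + 54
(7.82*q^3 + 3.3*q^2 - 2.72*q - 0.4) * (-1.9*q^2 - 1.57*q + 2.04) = -14.858*q^5 - 18.5474*q^4 + 15.9398*q^3 + 11.7624*q^2 - 4.9208*q - 0.816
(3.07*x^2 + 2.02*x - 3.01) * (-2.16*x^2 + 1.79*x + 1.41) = -6.6312*x^4 + 1.1321*x^3 + 14.4461*x^2 - 2.5397*x - 4.2441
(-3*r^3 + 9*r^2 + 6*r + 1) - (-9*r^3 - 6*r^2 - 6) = 6*r^3 + 15*r^2 + 6*r + 7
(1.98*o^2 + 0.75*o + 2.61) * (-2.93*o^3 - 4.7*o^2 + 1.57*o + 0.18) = -5.8014*o^5 - 11.5035*o^4 - 8.0637*o^3 - 10.7331*o^2 + 4.2327*o + 0.4698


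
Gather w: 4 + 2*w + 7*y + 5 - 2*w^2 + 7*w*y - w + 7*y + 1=-2*w^2 + w*(7*y + 1) + 14*y + 10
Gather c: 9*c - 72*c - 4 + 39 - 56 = -63*c - 21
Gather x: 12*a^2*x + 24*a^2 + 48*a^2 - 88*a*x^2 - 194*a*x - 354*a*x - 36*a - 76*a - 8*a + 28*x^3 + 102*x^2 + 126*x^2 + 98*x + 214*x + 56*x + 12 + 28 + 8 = 72*a^2 - 120*a + 28*x^3 + x^2*(228 - 88*a) + x*(12*a^2 - 548*a + 368) + 48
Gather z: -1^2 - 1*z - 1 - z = -2*z - 2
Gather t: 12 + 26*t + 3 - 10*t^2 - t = -10*t^2 + 25*t + 15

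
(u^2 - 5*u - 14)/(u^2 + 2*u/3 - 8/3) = 3*(u - 7)/(3*u - 4)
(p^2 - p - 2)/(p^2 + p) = (p - 2)/p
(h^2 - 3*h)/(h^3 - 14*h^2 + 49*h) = (h - 3)/(h^2 - 14*h + 49)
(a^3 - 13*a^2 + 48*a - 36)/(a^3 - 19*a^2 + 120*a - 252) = (a - 1)/(a - 7)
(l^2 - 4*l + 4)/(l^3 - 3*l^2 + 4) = 1/(l + 1)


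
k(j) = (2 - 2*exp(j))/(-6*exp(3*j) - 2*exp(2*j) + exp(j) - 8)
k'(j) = (2 - 2*exp(j))*(18*exp(3*j) + 4*exp(2*j) - exp(j))/(-6*exp(3*j) - 2*exp(2*j) + exp(j) - 8)^2 - 2*exp(j)/(-6*exp(3*j) - 2*exp(2*j) + exp(j) - 8) = 2*((1 - exp(j))*(18*exp(2*j) + 4*exp(j) - 1) + 6*exp(3*j) + 2*exp(2*j) - exp(j) + 8)*exp(j)/(6*exp(3*j) + 2*exp(2*j) - exp(j) + 8)^2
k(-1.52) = -0.20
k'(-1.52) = 0.06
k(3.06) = 0.00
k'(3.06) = -0.00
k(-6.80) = -0.25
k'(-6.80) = 0.00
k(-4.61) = -0.25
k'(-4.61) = 0.00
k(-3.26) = -0.24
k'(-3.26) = 0.01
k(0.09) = 0.01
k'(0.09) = 0.11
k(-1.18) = -0.17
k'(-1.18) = 0.09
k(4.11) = 0.00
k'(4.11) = -0.00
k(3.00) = 0.00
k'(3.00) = 0.00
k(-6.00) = -0.25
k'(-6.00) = 0.00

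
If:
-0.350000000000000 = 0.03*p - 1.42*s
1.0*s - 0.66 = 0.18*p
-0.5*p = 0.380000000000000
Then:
No Solution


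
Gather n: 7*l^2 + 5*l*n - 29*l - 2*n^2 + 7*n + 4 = 7*l^2 - 29*l - 2*n^2 + n*(5*l + 7) + 4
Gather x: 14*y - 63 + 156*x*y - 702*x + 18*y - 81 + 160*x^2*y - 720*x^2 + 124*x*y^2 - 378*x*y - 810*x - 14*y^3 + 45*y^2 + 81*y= x^2*(160*y - 720) + x*(124*y^2 - 222*y - 1512) - 14*y^3 + 45*y^2 + 113*y - 144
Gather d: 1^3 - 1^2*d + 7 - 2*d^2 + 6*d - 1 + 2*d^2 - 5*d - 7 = 0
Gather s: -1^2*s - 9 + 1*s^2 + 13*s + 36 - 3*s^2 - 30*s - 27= -2*s^2 - 18*s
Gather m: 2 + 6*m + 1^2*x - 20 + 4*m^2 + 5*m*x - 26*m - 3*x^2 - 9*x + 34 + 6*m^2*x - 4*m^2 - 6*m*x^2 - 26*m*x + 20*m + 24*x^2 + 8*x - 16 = 6*m^2*x + m*(-6*x^2 - 21*x) + 21*x^2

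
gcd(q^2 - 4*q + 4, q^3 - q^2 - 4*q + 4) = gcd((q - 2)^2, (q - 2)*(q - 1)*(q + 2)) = q - 2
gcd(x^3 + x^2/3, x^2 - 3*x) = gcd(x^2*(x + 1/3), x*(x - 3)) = x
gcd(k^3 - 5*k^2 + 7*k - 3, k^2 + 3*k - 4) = k - 1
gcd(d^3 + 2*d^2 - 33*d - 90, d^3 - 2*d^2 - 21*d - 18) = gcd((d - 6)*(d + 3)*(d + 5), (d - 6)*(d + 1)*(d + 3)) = d^2 - 3*d - 18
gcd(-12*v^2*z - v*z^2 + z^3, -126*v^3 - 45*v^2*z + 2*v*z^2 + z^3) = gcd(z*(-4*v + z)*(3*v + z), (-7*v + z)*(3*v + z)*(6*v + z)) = 3*v + z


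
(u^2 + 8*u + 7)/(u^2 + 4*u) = (u^2 + 8*u + 7)/(u*(u + 4))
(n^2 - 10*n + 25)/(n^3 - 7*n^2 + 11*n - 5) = (n - 5)/(n^2 - 2*n + 1)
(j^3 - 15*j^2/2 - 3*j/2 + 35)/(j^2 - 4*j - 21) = (j^2 - j/2 - 5)/(j + 3)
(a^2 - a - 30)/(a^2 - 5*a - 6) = (a + 5)/(a + 1)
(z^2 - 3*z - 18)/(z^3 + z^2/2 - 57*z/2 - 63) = 2/(2*z + 7)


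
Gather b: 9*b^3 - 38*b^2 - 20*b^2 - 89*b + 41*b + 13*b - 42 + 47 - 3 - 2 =9*b^3 - 58*b^2 - 35*b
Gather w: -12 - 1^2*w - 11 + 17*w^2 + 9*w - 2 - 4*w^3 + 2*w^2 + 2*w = -4*w^3 + 19*w^2 + 10*w - 25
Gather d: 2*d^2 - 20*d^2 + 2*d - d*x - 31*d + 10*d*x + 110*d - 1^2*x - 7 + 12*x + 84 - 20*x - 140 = -18*d^2 + d*(9*x + 81) - 9*x - 63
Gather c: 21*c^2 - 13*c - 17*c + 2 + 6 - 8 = 21*c^2 - 30*c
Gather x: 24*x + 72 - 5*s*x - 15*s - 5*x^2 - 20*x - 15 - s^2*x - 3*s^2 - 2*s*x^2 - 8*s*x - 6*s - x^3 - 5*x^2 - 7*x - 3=-3*s^2 - 21*s - x^3 + x^2*(-2*s - 10) + x*(-s^2 - 13*s - 3) + 54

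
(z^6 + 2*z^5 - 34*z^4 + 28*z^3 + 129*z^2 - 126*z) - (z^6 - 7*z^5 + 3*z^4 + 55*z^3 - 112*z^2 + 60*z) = 9*z^5 - 37*z^4 - 27*z^3 + 241*z^2 - 186*z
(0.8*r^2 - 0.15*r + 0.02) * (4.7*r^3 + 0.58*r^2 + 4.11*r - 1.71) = 3.76*r^5 - 0.241*r^4 + 3.295*r^3 - 1.9729*r^2 + 0.3387*r - 0.0342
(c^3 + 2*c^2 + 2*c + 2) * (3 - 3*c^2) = -3*c^5 - 6*c^4 - 3*c^3 + 6*c + 6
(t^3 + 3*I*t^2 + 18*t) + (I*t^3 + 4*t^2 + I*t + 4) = t^3 + I*t^3 + 4*t^2 + 3*I*t^2 + 18*t + I*t + 4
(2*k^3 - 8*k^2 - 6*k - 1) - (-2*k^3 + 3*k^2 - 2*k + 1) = 4*k^3 - 11*k^2 - 4*k - 2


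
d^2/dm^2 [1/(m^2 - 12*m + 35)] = 2*(-m^2 + 12*m + 4*(m - 6)^2 - 35)/(m^2 - 12*m + 35)^3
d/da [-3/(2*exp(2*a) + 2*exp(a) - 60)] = (3*exp(a) + 3/2)*exp(a)/(exp(2*a) + exp(a) - 30)^2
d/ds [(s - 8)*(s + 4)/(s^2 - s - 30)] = (3*s^2 + 4*s + 88)/(s^4 - 2*s^3 - 59*s^2 + 60*s + 900)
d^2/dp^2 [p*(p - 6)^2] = 6*p - 24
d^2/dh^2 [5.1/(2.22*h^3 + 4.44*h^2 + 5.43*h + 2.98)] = (-(67.932*h + 45.288)*(2.22*h^3 + 4.44*h^2 + 5.43*h + 2.98) + 5.1*(6.66*h^2 + 8.88*h + 5.43)*(13.32*h^2 + 17.76*h + 10.86))/(2.22*h^3 + 4.44*h^2 + 5.43*h + 2.98)^3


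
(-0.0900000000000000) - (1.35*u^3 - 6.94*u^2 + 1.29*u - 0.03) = -1.35*u^3 + 6.94*u^2 - 1.29*u - 0.06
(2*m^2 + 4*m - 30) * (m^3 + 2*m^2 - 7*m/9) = 2*m^5 + 8*m^4 - 212*m^3/9 - 568*m^2/9 + 70*m/3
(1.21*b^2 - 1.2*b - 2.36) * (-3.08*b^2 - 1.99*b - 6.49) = -3.7268*b^4 + 1.2881*b^3 + 1.8039*b^2 + 12.4844*b + 15.3164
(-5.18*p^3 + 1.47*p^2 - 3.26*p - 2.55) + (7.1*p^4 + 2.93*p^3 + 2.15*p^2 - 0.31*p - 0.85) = 7.1*p^4 - 2.25*p^3 + 3.62*p^2 - 3.57*p - 3.4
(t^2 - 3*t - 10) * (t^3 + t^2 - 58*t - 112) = t^5 - 2*t^4 - 71*t^3 + 52*t^2 + 916*t + 1120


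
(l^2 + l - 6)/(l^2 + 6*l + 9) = (l - 2)/(l + 3)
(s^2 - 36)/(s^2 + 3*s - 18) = (s - 6)/(s - 3)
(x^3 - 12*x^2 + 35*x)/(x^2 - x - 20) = x*(x - 7)/(x + 4)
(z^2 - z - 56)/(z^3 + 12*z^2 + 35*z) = (z - 8)/(z*(z + 5))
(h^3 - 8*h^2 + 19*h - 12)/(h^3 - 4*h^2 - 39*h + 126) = (h^2 - 5*h + 4)/(h^2 - h - 42)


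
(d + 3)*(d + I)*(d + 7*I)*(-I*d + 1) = -I*d^4 + 9*d^3 - 3*I*d^3 + 27*d^2 + 15*I*d^2 - 7*d + 45*I*d - 21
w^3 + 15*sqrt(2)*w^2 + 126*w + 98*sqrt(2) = (w + sqrt(2))*(w + 7*sqrt(2))^2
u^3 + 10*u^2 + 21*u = u*(u + 3)*(u + 7)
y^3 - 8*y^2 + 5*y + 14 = (y - 7)*(y - 2)*(y + 1)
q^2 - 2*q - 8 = (q - 4)*(q + 2)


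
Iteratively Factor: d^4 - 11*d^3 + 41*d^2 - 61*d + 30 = (d - 2)*(d^3 - 9*d^2 + 23*d - 15) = (d - 3)*(d - 2)*(d^2 - 6*d + 5) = (d - 3)*(d - 2)*(d - 1)*(d - 5)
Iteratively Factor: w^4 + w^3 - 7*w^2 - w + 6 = (w + 1)*(w^3 - 7*w + 6) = (w - 1)*(w + 1)*(w^2 + w - 6) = (w - 2)*(w - 1)*(w + 1)*(w + 3)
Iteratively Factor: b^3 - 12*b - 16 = (b - 4)*(b^2 + 4*b + 4) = (b - 4)*(b + 2)*(b + 2)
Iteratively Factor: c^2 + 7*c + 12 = (c + 4)*(c + 3)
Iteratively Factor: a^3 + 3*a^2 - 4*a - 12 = (a - 2)*(a^2 + 5*a + 6) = (a - 2)*(a + 3)*(a + 2)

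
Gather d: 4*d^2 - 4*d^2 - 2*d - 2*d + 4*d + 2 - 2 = 0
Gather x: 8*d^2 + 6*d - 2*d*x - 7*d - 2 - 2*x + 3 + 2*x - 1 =8*d^2 - 2*d*x - d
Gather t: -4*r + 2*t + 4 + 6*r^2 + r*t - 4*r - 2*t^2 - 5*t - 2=6*r^2 - 8*r - 2*t^2 + t*(r - 3) + 2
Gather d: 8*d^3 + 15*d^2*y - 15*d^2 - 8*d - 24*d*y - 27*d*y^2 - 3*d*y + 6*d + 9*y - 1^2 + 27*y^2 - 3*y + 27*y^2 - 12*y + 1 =8*d^3 + d^2*(15*y - 15) + d*(-27*y^2 - 27*y - 2) + 54*y^2 - 6*y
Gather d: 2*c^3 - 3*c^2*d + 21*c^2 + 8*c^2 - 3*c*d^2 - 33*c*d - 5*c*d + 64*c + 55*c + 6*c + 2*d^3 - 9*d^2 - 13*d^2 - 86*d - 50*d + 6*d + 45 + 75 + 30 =2*c^3 + 29*c^2 + 125*c + 2*d^3 + d^2*(-3*c - 22) + d*(-3*c^2 - 38*c - 130) + 150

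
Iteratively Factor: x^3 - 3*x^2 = (x)*(x^2 - 3*x) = x^2*(x - 3)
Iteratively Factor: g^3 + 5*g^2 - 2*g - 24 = (g + 3)*(g^2 + 2*g - 8) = (g + 3)*(g + 4)*(g - 2)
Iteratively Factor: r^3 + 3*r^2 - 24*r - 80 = (r - 5)*(r^2 + 8*r + 16) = (r - 5)*(r + 4)*(r + 4)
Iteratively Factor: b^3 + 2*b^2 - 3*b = (b + 3)*(b^2 - b) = (b - 1)*(b + 3)*(b)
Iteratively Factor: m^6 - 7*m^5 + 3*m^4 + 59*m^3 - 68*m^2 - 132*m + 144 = (m + 2)*(m^5 - 9*m^4 + 21*m^3 + 17*m^2 - 102*m + 72) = (m + 2)^2*(m^4 - 11*m^3 + 43*m^2 - 69*m + 36) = (m - 4)*(m + 2)^2*(m^3 - 7*m^2 + 15*m - 9) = (m - 4)*(m - 3)*(m + 2)^2*(m^2 - 4*m + 3) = (m - 4)*(m - 3)*(m - 1)*(m + 2)^2*(m - 3)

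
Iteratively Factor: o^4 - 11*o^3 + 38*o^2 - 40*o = (o - 5)*(o^3 - 6*o^2 + 8*o) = (o - 5)*(o - 2)*(o^2 - 4*o) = (o - 5)*(o - 4)*(o - 2)*(o)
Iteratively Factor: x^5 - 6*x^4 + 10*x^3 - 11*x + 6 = (x - 3)*(x^4 - 3*x^3 + x^2 + 3*x - 2) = (x - 3)*(x - 2)*(x^3 - x^2 - x + 1) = (x - 3)*(x - 2)*(x + 1)*(x^2 - 2*x + 1) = (x - 3)*(x - 2)*(x - 1)*(x + 1)*(x - 1)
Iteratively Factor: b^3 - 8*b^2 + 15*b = (b - 3)*(b^2 - 5*b) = (b - 5)*(b - 3)*(b)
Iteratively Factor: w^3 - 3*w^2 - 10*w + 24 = (w + 3)*(w^2 - 6*w + 8) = (w - 4)*(w + 3)*(w - 2)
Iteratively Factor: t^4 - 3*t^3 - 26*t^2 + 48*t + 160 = (t - 4)*(t^3 + t^2 - 22*t - 40) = (t - 4)*(t + 2)*(t^2 - t - 20) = (t - 4)*(t + 2)*(t + 4)*(t - 5)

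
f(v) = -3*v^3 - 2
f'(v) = -9*v^2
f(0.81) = -3.59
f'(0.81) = -5.90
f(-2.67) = 55.10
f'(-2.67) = -64.16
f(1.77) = -18.64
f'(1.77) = -28.20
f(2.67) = -59.10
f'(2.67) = -64.16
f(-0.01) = -2.00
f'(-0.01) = -0.00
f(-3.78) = 160.03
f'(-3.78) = -128.60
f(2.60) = -54.73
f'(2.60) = -60.84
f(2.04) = -27.47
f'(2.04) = -37.45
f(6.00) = -650.00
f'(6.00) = -324.00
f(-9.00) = 2185.00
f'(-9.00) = -729.00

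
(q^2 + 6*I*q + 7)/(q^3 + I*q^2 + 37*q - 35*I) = 1/(q - 5*I)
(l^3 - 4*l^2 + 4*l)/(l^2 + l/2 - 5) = 2*l*(l - 2)/(2*l + 5)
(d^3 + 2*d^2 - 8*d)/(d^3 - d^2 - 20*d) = (d - 2)/(d - 5)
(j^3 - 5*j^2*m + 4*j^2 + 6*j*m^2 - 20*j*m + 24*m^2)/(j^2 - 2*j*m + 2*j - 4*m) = (j^2 - 3*j*m + 4*j - 12*m)/(j + 2)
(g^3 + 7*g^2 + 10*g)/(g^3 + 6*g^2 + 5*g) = (g + 2)/(g + 1)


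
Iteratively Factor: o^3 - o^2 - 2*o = (o + 1)*(o^2 - 2*o) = o*(o + 1)*(o - 2)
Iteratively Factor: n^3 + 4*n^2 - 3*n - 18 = (n + 3)*(n^2 + n - 6) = (n - 2)*(n + 3)*(n + 3)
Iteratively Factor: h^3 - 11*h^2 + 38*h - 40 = (h - 5)*(h^2 - 6*h + 8) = (h - 5)*(h - 2)*(h - 4)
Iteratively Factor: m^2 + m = (m)*(m + 1)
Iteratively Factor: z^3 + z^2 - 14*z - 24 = (z - 4)*(z^2 + 5*z + 6) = (z - 4)*(z + 2)*(z + 3)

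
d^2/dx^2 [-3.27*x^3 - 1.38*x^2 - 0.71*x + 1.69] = -19.62*x - 2.76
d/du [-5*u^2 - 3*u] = -10*u - 3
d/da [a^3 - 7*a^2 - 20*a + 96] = 3*a^2 - 14*a - 20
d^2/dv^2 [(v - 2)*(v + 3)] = 2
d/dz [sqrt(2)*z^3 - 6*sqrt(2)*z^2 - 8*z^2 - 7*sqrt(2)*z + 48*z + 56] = 3*sqrt(2)*z^2 - 12*sqrt(2)*z - 16*z - 7*sqrt(2) + 48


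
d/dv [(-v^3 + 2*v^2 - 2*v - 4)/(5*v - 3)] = (-10*v^3 + 19*v^2 - 12*v + 26)/(25*v^2 - 30*v + 9)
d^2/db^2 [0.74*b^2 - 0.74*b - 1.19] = 1.48000000000000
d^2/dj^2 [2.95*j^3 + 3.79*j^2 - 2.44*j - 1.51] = 17.7*j + 7.58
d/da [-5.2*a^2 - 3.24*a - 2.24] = -10.4*a - 3.24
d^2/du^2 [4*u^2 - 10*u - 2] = 8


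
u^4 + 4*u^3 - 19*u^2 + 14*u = u*(u - 2)*(u - 1)*(u + 7)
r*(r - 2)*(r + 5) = r^3 + 3*r^2 - 10*r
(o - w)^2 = o^2 - 2*o*w + w^2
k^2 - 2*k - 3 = (k - 3)*(k + 1)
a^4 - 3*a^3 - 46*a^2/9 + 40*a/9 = a*(a - 4)*(a - 2/3)*(a + 5/3)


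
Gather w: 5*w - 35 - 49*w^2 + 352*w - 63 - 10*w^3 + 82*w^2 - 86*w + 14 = -10*w^3 + 33*w^2 + 271*w - 84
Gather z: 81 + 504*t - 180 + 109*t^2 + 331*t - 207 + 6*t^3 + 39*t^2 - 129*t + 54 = 6*t^3 + 148*t^2 + 706*t - 252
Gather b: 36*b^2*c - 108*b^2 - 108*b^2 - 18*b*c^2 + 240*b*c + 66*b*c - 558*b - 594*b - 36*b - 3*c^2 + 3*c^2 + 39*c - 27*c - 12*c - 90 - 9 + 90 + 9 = b^2*(36*c - 216) + b*(-18*c^2 + 306*c - 1188)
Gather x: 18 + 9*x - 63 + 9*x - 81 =18*x - 126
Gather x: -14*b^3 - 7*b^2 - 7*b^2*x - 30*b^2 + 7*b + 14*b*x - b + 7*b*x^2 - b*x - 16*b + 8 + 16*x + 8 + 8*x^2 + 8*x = -14*b^3 - 37*b^2 - 10*b + x^2*(7*b + 8) + x*(-7*b^2 + 13*b + 24) + 16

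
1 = 1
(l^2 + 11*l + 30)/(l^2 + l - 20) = (l + 6)/(l - 4)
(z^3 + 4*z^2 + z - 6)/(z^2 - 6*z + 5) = (z^2 + 5*z + 6)/(z - 5)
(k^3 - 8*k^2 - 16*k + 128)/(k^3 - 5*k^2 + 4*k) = (k^2 - 4*k - 32)/(k*(k - 1))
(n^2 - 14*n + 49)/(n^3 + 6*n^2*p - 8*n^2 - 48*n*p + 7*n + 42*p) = (n - 7)/(n^2 + 6*n*p - n - 6*p)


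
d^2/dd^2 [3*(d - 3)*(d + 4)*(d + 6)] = 18*d + 42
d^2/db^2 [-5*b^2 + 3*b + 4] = -10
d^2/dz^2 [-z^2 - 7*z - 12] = -2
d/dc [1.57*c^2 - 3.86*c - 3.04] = 3.14*c - 3.86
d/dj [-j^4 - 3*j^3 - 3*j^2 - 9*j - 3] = -4*j^3 - 9*j^2 - 6*j - 9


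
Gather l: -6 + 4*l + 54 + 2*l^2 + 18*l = 2*l^2 + 22*l + 48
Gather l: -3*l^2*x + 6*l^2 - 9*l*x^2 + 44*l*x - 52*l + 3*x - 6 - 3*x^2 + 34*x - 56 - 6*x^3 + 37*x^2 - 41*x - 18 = l^2*(6 - 3*x) + l*(-9*x^2 + 44*x - 52) - 6*x^3 + 34*x^2 - 4*x - 80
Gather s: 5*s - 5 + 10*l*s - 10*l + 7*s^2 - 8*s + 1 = -10*l + 7*s^2 + s*(10*l - 3) - 4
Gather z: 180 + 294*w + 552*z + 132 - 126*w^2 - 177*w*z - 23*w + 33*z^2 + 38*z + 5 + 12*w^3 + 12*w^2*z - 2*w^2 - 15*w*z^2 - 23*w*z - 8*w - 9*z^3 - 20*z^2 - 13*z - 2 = 12*w^3 - 128*w^2 + 263*w - 9*z^3 + z^2*(13 - 15*w) + z*(12*w^2 - 200*w + 577) + 315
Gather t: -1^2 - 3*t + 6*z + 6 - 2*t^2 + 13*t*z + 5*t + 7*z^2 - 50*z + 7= -2*t^2 + t*(13*z + 2) + 7*z^2 - 44*z + 12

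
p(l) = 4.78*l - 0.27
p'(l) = 4.78000000000000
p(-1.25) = -6.24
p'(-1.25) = 4.78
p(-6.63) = -31.96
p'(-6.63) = 4.78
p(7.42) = 35.20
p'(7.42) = 4.78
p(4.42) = 20.86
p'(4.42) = 4.78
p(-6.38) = -30.77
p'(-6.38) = 4.78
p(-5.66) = -27.32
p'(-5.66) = 4.78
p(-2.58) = -12.60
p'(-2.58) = 4.78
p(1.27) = 5.80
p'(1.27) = 4.78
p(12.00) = 57.09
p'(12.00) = 4.78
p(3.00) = 14.07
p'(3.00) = 4.78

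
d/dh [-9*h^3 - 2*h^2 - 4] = h*(-27*h - 4)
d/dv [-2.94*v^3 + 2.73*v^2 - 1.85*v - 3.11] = -8.82*v^2 + 5.46*v - 1.85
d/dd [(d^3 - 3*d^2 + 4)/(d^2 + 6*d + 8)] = (d^4 + 12*d^3 + 6*d^2 - 56*d - 24)/(d^4 + 12*d^3 + 52*d^2 + 96*d + 64)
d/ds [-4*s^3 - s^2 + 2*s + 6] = -12*s^2 - 2*s + 2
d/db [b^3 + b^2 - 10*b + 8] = 3*b^2 + 2*b - 10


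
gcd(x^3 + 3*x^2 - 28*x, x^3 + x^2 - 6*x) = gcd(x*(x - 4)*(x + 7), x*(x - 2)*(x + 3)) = x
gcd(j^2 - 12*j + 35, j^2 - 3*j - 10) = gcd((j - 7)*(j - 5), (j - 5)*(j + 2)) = j - 5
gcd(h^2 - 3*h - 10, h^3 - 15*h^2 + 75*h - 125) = h - 5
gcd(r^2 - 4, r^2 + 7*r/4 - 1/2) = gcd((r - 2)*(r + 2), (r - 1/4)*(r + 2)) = r + 2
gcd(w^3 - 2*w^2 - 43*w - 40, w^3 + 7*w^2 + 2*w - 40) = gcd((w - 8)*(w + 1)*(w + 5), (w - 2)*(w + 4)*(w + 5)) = w + 5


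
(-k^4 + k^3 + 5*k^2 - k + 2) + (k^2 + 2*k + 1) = -k^4 + k^3 + 6*k^2 + k + 3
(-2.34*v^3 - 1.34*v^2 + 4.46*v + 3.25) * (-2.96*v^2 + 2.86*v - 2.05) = 6.9264*v^5 - 2.726*v^4 - 12.237*v^3 + 5.8826*v^2 + 0.152000000000001*v - 6.6625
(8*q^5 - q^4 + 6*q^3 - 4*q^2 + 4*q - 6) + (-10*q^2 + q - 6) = 8*q^5 - q^4 + 6*q^3 - 14*q^2 + 5*q - 12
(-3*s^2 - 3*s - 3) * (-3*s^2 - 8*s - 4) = 9*s^4 + 33*s^3 + 45*s^2 + 36*s + 12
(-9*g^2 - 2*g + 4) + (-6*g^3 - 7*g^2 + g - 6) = -6*g^3 - 16*g^2 - g - 2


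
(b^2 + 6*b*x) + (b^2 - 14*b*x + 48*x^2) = 2*b^2 - 8*b*x + 48*x^2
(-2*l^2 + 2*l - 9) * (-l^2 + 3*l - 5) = 2*l^4 - 8*l^3 + 25*l^2 - 37*l + 45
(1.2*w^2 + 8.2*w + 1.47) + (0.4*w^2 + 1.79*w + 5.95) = 1.6*w^2 + 9.99*w + 7.42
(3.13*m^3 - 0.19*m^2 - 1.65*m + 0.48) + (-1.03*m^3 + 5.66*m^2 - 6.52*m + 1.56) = 2.1*m^3 + 5.47*m^2 - 8.17*m + 2.04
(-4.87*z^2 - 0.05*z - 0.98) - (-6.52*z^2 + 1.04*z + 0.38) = 1.65*z^2 - 1.09*z - 1.36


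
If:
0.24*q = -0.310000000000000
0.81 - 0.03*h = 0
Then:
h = 27.00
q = -1.29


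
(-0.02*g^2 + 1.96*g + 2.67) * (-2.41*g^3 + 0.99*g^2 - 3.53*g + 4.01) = 0.0482*g^5 - 4.7434*g^4 - 4.4237*g^3 - 4.3557*g^2 - 1.5655*g + 10.7067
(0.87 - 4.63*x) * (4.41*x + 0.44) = -20.4183*x^2 + 1.7995*x + 0.3828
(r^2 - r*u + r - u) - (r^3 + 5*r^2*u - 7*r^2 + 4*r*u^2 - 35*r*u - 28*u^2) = -r^3 - 5*r^2*u + 8*r^2 - 4*r*u^2 + 34*r*u + r + 28*u^2 - u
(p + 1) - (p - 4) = 5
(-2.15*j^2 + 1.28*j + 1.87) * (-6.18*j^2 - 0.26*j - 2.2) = 13.287*j^4 - 7.3514*j^3 - 7.1594*j^2 - 3.3022*j - 4.114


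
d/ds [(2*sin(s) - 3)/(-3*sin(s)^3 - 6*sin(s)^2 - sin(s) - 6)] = (12*sin(s)^3 - 15*sin(s)^2 - 36*sin(s) - 15)*cos(s)/(3*sin(s)^3 + 6*sin(s)^2 + sin(s) + 6)^2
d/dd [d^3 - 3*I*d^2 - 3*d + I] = 3*d^2 - 6*I*d - 3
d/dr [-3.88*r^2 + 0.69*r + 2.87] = 0.69 - 7.76*r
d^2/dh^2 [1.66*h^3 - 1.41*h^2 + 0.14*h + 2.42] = 9.96*h - 2.82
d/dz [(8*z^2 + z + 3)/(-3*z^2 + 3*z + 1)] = (27*z^2 + 34*z - 8)/(9*z^4 - 18*z^3 + 3*z^2 + 6*z + 1)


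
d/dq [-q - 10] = -1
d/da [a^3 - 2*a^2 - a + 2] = 3*a^2 - 4*a - 1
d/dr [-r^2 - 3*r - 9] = -2*r - 3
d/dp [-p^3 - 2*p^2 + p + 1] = -3*p^2 - 4*p + 1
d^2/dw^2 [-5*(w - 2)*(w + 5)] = -10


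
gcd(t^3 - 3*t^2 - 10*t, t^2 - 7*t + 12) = 1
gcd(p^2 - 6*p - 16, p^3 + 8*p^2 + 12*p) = p + 2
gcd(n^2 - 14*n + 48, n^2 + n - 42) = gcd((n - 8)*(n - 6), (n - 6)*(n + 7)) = n - 6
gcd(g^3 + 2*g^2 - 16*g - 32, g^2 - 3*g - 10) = g + 2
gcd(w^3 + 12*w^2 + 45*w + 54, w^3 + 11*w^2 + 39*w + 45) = w^2 + 6*w + 9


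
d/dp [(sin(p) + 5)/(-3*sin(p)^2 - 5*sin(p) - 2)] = (3*sin(p)^2 + 30*sin(p) + 23)*cos(p)/(3*sin(p)^2 + 5*sin(p) + 2)^2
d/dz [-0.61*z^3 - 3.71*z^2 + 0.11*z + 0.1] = -1.83*z^2 - 7.42*z + 0.11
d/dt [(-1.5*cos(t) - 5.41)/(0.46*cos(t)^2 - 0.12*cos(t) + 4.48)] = (-0.69*cos(t)^2 - 4.9772*cos(t) + 7.3692)*sin(t)/(0.2116*cos(t)^4 - 0.1104*cos(t)^3 + 4.136*cos(t)^2 - 1.0752*cos(t) + 20.0704)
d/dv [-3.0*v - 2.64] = -3.00000000000000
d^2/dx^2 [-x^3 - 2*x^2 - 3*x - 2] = -6*x - 4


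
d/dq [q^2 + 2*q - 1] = 2*q + 2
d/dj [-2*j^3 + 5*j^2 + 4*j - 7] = -6*j^2 + 10*j + 4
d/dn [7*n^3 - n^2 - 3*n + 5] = 21*n^2 - 2*n - 3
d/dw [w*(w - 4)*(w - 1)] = 3*w^2 - 10*w + 4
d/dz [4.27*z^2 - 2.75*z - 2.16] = 8.54*z - 2.75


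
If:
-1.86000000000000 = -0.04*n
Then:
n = 46.50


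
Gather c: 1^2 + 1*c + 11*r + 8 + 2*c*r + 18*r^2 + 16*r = c*(2*r + 1) + 18*r^2 + 27*r + 9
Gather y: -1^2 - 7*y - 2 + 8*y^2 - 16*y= 8*y^2 - 23*y - 3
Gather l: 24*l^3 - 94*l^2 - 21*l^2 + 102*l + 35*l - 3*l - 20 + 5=24*l^3 - 115*l^2 + 134*l - 15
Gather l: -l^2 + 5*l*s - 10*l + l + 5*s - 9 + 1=-l^2 + l*(5*s - 9) + 5*s - 8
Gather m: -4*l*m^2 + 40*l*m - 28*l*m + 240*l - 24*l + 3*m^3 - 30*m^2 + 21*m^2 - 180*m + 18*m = 216*l + 3*m^3 + m^2*(-4*l - 9) + m*(12*l - 162)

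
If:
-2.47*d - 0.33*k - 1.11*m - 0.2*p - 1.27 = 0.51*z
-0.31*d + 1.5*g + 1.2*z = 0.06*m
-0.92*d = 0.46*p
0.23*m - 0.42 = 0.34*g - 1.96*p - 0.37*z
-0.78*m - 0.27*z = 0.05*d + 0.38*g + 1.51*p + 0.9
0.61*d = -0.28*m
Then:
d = 0.18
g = -1.51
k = -6.61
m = -0.39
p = -0.36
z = 1.91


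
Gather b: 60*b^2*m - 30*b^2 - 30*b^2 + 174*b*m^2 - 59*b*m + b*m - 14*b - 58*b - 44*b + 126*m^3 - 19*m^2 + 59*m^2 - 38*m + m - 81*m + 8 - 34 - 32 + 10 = b^2*(60*m - 60) + b*(174*m^2 - 58*m - 116) + 126*m^3 + 40*m^2 - 118*m - 48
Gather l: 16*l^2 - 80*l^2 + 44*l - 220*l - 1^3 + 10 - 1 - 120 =-64*l^2 - 176*l - 112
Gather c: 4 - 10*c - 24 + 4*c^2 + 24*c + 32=4*c^2 + 14*c + 12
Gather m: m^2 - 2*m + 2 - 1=m^2 - 2*m + 1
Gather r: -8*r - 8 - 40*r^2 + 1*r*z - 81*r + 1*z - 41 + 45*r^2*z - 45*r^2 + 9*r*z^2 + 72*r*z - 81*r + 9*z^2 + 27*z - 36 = r^2*(45*z - 85) + r*(9*z^2 + 73*z - 170) + 9*z^2 + 28*z - 85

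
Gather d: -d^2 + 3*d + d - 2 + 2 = -d^2 + 4*d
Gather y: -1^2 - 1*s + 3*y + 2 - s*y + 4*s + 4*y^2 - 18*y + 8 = 3*s + 4*y^2 + y*(-s - 15) + 9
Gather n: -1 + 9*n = 9*n - 1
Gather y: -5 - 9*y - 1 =-9*y - 6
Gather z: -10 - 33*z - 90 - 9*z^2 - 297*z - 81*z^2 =-90*z^2 - 330*z - 100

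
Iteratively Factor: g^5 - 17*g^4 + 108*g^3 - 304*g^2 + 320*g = (g - 5)*(g^4 - 12*g^3 + 48*g^2 - 64*g) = (g - 5)*(g - 4)*(g^3 - 8*g^2 + 16*g) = g*(g - 5)*(g - 4)*(g^2 - 8*g + 16) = g*(g - 5)*(g - 4)^2*(g - 4)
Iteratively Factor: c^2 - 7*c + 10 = (c - 5)*(c - 2)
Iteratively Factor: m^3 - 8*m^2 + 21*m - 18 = (m - 2)*(m^2 - 6*m + 9) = (m - 3)*(m - 2)*(m - 3)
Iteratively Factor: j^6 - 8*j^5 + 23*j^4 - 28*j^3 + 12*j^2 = (j - 2)*(j^5 - 6*j^4 + 11*j^3 - 6*j^2) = j*(j - 2)*(j^4 - 6*j^3 + 11*j^2 - 6*j) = j*(j - 2)^2*(j^3 - 4*j^2 + 3*j) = j^2*(j - 2)^2*(j^2 - 4*j + 3) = j^2*(j - 2)^2*(j - 1)*(j - 3)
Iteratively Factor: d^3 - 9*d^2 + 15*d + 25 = (d - 5)*(d^2 - 4*d - 5) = (d - 5)*(d + 1)*(d - 5)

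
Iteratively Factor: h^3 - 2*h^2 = (h)*(h^2 - 2*h) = h*(h - 2)*(h)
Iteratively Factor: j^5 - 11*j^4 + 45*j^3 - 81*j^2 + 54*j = (j - 2)*(j^4 - 9*j^3 + 27*j^2 - 27*j) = j*(j - 2)*(j^3 - 9*j^2 + 27*j - 27) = j*(j - 3)*(j - 2)*(j^2 - 6*j + 9) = j*(j - 3)^2*(j - 2)*(j - 3)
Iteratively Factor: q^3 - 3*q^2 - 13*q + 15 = (q - 5)*(q^2 + 2*q - 3) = (q - 5)*(q - 1)*(q + 3)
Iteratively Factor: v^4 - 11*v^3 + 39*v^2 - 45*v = (v - 5)*(v^3 - 6*v^2 + 9*v) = v*(v - 5)*(v^2 - 6*v + 9) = v*(v - 5)*(v - 3)*(v - 3)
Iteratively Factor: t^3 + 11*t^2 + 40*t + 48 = (t + 4)*(t^2 + 7*t + 12) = (t + 4)^2*(t + 3)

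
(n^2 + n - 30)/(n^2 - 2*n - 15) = (n + 6)/(n + 3)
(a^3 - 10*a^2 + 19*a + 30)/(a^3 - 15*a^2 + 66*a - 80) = (a^2 - 5*a - 6)/(a^2 - 10*a + 16)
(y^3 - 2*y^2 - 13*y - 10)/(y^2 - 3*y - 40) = (-y^3 + 2*y^2 + 13*y + 10)/(-y^2 + 3*y + 40)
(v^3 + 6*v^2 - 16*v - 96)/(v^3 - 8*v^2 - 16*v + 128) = (v + 6)/(v - 8)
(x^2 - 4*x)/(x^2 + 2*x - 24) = x/(x + 6)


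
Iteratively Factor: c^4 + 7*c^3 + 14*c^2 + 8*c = (c)*(c^3 + 7*c^2 + 14*c + 8) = c*(c + 4)*(c^2 + 3*c + 2) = c*(c + 2)*(c + 4)*(c + 1)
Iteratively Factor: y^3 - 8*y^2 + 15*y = (y - 5)*(y^2 - 3*y) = (y - 5)*(y - 3)*(y)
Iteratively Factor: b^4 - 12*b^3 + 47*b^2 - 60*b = (b - 3)*(b^3 - 9*b^2 + 20*b) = (b - 5)*(b - 3)*(b^2 - 4*b) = b*(b - 5)*(b - 3)*(b - 4)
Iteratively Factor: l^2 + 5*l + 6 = (l + 2)*(l + 3)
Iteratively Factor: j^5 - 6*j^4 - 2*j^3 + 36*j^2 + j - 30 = (j - 5)*(j^4 - j^3 - 7*j^2 + j + 6) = (j - 5)*(j - 1)*(j^3 - 7*j - 6) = (j - 5)*(j - 1)*(j + 1)*(j^2 - j - 6) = (j - 5)*(j - 3)*(j - 1)*(j + 1)*(j + 2)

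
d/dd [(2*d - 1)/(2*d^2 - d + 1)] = (4*d^2 - 2*d - (2*d - 1)*(4*d - 1) + 2)/(2*d^2 - d + 1)^2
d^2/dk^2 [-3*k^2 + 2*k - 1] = -6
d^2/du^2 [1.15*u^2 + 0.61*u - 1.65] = 2.30000000000000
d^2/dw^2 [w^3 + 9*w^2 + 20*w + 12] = 6*w + 18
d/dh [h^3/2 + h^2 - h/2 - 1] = 3*h^2/2 + 2*h - 1/2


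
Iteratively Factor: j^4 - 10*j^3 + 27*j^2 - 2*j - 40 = (j - 2)*(j^3 - 8*j^2 + 11*j + 20) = (j - 4)*(j - 2)*(j^2 - 4*j - 5) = (j - 4)*(j - 2)*(j + 1)*(j - 5)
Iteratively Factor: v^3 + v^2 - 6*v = (v - 2)*(v^2 + 3*v) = (v - 2)*(v + 3)*(v)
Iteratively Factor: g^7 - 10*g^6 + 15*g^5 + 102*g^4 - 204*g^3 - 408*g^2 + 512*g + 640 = (g + 2)*(g^6 - 12*g^5 + 39*g^4 + 24*g^3 - 252*g^2 + 96*g + 320) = (g + 1)*(g + 2)*(g^5 - 13*g^4 + 52*g^3 - 28*g^2 - 224*g + 320) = (g - 4)*(g + 1)*(g + 2)*(g^4 - 9*g^3 + 16*g^2 + 36*g - 80) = (g - 4)*(g + 1)*(g + 2)^2*(g^3 - 11*g^2 + 38*g - 40) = (g - 4)^2*(g + 1)*(g + 2)^2*(g^2 - 7*g + 10) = (g - 4)^2*(g - 2)*(g + 1)*(g + 2)^2*(g - 5)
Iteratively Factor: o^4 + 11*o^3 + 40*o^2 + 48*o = (o + 3)*(o^3 + 8*o^2 + 16*o) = o*(o + 3)*(o^2 + 8*o + 16) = o*(o + 3)*(o + 4)*(o + 4)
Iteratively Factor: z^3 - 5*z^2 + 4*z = (z - 1)*(z^2 - 4*z) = z*(z - 1)*(z - 4)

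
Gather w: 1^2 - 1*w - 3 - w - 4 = -2*w - 6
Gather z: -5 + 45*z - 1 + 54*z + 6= 99*z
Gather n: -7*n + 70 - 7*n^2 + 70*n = -7*n^2 + 63*n + 70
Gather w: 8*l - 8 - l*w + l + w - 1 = 9*l + w*(1 - l) - 9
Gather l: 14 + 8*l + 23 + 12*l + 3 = 20*l + 40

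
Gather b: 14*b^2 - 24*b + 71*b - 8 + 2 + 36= 14*b^2 + 47*b + 30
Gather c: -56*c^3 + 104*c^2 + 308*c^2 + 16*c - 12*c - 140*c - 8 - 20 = -56*c^3 + 412*c^2 - 136*c - 28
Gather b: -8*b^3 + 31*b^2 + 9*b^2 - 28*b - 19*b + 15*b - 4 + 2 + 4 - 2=-8*b^3 + 40*b^2 - 32*b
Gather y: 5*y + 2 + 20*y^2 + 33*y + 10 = 20*y^2 + 38*y + 12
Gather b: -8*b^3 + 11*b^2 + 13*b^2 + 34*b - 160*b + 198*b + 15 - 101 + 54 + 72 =-8*b^3 + 24*b^2 + 72*b + 40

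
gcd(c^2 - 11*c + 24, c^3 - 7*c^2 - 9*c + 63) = c - 3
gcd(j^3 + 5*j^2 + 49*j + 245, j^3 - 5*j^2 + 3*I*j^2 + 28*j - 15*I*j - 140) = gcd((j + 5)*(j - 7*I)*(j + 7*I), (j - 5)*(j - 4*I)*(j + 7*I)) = j + 7*I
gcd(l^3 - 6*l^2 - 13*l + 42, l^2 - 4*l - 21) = l^2 - 4*l - 21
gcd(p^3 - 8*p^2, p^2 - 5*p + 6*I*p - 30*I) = 1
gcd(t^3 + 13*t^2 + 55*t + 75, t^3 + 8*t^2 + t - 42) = t + 3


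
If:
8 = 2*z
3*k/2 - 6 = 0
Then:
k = 4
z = 4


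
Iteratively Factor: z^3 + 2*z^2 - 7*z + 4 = (z + 4)*(z^2 - 2*z + 1) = (z - 1)*(z + 4)*(z - 1)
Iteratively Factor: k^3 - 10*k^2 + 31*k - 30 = (k - 3)*(k^2 - 7*k + 10) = (k - 5)*(k - 3)*(k - 2)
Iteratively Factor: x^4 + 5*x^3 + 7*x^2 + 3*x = (x + 1)*(x^3 + 4*x^2 + 3*x) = (x + 1)*(x + 3)*(x^2 + x) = x*(x + 1)*(x + 3)*(x + 1)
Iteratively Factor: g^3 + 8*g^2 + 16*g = (g + 4)*(g^2 + 4*g) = (g + 4)^2*(g)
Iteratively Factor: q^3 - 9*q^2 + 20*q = (q - 5)*(q^2 - 4*q) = q*(q - 5)*(q - 4)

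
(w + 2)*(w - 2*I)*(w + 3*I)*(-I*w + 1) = -I*w^4 + 2*w^3 - 2*I*w^3 + 4*w^2 - 5*I*w^2 + 6*w - 10*I*w + 12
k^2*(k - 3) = k^3 - 3*k^2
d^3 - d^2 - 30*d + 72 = (d - 4)*(d - 3)*(d + 6)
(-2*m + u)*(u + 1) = -2*m*u - 2*m + u^2 + u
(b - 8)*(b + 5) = b^2 - 3*b - 40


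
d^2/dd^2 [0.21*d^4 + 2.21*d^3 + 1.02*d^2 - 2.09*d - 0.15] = 2.52*d^2 + 13.26*d + 2.04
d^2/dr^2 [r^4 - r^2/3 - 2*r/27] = 12*r^2 - 2/3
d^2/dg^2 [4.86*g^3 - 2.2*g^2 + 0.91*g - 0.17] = 29.16*g - 4.4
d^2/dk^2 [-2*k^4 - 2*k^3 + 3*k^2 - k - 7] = -24*k^2 - 12*k + 6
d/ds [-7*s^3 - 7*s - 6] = -21*s^2 - 7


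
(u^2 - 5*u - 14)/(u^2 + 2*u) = (u - 7)/u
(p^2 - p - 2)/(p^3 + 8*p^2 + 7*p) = (p - 2)/(p*(p + 7))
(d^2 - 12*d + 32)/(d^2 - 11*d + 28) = (d - 8)/(d - 7)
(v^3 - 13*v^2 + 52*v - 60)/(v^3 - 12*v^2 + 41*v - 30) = (v - 2)/(v - 1)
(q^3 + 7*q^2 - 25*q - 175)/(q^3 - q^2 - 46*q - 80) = (q^2 + 2*q - 35)/(q^2 - 6*q - 16)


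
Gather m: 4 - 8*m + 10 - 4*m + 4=18 - 12*m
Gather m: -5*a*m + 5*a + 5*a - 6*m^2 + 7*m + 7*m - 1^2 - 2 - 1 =10*a - 6*m^2 + m*(14 - 5*a) - 4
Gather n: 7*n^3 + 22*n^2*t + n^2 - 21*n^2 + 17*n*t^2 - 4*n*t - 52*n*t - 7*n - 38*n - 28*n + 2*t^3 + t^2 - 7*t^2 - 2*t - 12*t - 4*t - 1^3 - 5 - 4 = 7*n^3 + n^2*(22*t - 20) + n*(17*t^2 - 56*t - 73) + 2*t^3 - 6*t^2 - 18*t - 10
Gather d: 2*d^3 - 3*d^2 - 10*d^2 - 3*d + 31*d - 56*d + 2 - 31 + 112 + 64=2*d^3 - 13*d^2 - 28*d + 147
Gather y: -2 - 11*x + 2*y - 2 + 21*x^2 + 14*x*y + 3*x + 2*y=21*x^2 - 8*x + y*(14*x + 4) - 4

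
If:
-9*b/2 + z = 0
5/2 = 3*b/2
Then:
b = 5/3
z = 15/2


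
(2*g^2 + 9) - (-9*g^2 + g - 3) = 11*g^2 - g + 12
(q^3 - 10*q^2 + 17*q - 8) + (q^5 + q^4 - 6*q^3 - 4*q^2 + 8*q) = q^5 + q^4 - 5*q^3 - 14*q^2 + 25*q - 8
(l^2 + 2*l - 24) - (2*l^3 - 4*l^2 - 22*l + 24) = -2*l^3 + 5*l^2 + 24*l - 48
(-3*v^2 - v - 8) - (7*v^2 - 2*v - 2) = -10*v^2 + v - 6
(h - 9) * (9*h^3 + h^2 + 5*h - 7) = 9*h^4 - 80*h^3 - 4*h^2 - 52*h + 63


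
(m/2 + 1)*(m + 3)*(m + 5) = m^3/2 + 5*m^2 + 31*m/2 + 15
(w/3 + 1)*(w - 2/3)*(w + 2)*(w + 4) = w^4/3 + 25*w^3/9 + 20*w^2/3 + 20*w/9 - 16/3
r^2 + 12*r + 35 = (r + 5)*(r + 7)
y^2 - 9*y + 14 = (y - 7)*(y - 2)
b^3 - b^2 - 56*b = b*(b - 8)*(b + 7)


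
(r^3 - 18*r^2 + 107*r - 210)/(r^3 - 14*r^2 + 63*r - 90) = (r - 7)/(r - 3)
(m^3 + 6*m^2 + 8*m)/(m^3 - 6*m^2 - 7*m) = (m^2 + 6*m + 8)/(m^2 - 6*m - 7)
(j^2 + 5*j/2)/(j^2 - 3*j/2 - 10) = j/(j - 4)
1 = 1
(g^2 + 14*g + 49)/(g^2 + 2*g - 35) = (g + 7)/(g - 5)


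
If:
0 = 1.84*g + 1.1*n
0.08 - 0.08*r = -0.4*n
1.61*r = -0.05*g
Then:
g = 0.12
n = -0.20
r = -0.00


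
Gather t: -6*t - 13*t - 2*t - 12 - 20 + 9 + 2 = -21*t - 21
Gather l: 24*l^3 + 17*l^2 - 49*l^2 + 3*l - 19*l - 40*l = 24*l^3 - 32*l^2 - 56*l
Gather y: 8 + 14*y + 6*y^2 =6*y^2 + 14*y + 8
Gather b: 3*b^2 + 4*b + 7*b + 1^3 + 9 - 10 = 3*b^2 + 11*b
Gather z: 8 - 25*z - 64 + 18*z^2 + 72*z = 18*z^2 + 47*z - 56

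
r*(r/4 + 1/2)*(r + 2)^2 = r^4/4 + 3*r^3/2 + 3*r^2 + 2*r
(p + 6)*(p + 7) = p^2 + 13*p + 42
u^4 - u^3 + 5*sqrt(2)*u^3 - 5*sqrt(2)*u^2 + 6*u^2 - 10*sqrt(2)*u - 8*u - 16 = (u - 2)*(u + 1)*(u + sqrt(2))*(u + 4*sqrt(2))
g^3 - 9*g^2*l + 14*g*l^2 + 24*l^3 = (g - 6*l)*(g - 4*l)*(g + l)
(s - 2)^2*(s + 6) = s^3 + 2*s^2 - 20*s + 24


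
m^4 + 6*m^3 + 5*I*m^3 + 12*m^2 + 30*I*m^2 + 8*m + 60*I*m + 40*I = (m + 2)^3*(m + 5*I)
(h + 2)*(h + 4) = h^2 + 6*h + 8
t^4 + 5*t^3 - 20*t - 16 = (t - 2)*(t + 1)*(t + 2)*(t + 4)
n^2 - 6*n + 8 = (n - 4)*(n - 2)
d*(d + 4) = d^2 + 4*d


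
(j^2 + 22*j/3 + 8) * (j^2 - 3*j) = j^4 + 13*j^3/3 - 14*j^2 - 24*j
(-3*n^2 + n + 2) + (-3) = -3*n^2 + n - 1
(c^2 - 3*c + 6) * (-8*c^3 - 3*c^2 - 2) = -8*c^5 + 21*c^4 - 39*c^3 - 20*c^2 + 6*c - 12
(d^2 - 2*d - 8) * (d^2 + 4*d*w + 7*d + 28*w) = d^4 + 4*d^3*w + 5*d^3 + 20*d^2*w - 22*d^2 - 88*d*w - 56*d - 224*w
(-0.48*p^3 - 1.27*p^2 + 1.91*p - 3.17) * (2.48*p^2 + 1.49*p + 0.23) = -1.1904*p^5 - 3.8648*p^4 + 2.7341*p^3 - 5.3078*p^2 - 4.284*p - 0.7291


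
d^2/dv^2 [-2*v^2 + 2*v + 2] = -4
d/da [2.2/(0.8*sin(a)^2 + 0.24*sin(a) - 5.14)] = -(3.52*sin(a) + 0.528)*cos(a)/(0.8*sin(a)^2 + 0.24*sin(a) - 5.14)^2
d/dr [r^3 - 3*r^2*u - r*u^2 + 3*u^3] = 3*r^2 - 6*r*u - u^2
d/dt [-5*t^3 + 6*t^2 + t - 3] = -15*t^2 + 12*t + 1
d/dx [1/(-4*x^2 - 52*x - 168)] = (2*x + 13)/(4*(x^2 + 13*x + 42)^2)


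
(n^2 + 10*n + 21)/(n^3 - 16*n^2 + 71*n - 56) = (n^2 + 10*n + 21)/(n^3 - 16*n^2 + 71*n - 56)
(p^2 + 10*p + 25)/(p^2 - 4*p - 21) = (p^2 + 10*p + 25)/(p^2 - 4*p - 21)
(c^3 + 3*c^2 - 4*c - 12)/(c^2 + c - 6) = c + 2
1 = 1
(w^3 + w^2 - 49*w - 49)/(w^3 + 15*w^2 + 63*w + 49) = (w - 7)/(w + 7)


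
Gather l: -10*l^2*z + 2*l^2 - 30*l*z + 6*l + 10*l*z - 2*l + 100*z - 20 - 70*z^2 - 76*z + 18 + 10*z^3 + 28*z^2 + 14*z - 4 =l^2*(2 - 10*z) + l*(4 - 20*z) + 10*z^3 - 42*z^2 + 38*z - 6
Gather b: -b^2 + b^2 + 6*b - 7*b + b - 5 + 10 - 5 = 0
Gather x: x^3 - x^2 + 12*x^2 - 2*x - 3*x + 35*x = x^3 + 11*x^2 + 30*x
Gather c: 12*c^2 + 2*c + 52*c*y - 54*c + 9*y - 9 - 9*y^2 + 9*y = 12*c^2 + c*(52*y - 52) - 9*y^2 + 18*y - 9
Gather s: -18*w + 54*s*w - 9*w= 54*s*w - 27*w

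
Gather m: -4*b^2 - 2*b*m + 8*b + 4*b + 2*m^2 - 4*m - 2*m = -4*b^2 + 12*b + 2*m^2 + m*(-2*b - 6)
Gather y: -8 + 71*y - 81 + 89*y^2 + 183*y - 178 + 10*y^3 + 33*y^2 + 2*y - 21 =10*y^3 + 122*y^2 + 256*y - 288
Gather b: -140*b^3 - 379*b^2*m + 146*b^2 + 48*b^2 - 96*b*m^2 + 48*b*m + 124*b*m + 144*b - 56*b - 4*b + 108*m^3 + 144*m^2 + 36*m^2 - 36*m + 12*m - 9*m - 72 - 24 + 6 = -140*b^3 + b^2*(194 - 379*m) + b*(-96*m^2 + 172*m + 84) + 108*m^3 + 180*m^2 - 33*m - 90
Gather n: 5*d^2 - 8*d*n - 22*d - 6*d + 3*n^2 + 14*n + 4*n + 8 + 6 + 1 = 5*d^2 - 28*d + 3*n^2 + n*(18 - 8*d) + 15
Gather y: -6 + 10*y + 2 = 10*y - 4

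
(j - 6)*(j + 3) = j^2 - 3*j - 18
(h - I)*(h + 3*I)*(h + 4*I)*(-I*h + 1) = -I*h^4 + 7*h^3 + 11*I*h^2 + 7*h + 12*I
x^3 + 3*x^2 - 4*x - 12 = (x - 2)*(x + 2)*(x + 3)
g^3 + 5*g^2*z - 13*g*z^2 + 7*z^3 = (g - z)^2*(g + 7*z)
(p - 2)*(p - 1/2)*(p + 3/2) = p^3 - p^2 - 11*p/4 + 3/2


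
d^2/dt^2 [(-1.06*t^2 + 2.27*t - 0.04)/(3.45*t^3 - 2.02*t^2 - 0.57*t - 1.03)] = (-25.2333*t^6 + 162.11205*t^5 - 113.13792*t^4 - 18.379886*t^3 + 109.52262*t^2 - 29.466948*t - 4.774086)/(41.063625*t^9 - 72.12915*t^8 + 21.878865*t^7 - 21.187153*t^6 + 39.453651*t^5 - 2.42436*t^4 + 3.67947*t^3 - 7.432995*t^2 - 1.814139*t - 1.092727)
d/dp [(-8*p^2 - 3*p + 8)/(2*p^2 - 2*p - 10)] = (11*p^2 + 64*p + 23)/(2*(p^4 - 2*p^3 - 9*p^2 + 10*p + 25))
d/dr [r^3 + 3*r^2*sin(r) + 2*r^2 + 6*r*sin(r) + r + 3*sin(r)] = 3*r^2*cos(r) + 3*r^2 + 6*r*sin(r) + 6*r*cos(r) + 4*r + 6*sin(r) + 3*cos(r) + 1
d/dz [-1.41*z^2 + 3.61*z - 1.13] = 3.61 - 2.82*z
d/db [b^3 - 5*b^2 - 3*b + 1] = 3*b^2 - 10*b - 3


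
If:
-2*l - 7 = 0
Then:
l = -7/2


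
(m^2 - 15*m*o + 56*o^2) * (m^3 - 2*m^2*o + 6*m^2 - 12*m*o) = m^5 - 17*m^4*o + 6*m^4 + 86*m^3*o^2 - 102*m^3*o - 112*m^2*o^3 + 516*m^2*o^2 - 672*m*o^3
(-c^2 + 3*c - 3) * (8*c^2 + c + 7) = -8*c^4 + 23*c^3 - 28*c^2 + 18*c - 21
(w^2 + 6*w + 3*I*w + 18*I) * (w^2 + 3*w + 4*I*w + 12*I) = w^4 + 9*w^3 + 7*I*w^3 + 6*w^2 + 63*I*w^2 - 108*w + 126*I*w - 216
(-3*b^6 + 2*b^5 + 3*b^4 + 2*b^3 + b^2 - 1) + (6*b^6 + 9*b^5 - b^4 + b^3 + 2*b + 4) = 3*b^6 + 11*b^5 + 2*b^4 + 3*b^3 + b^2 + 2*b + 3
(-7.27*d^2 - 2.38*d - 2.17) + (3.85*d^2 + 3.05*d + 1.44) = -3.42*d^2 + 0.67*d - 0.73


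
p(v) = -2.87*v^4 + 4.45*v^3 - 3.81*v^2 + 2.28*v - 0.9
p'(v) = -11.48*v^3 + 13.35*v^2 - 7.62*v + 2.28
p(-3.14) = -462.39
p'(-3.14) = 513.24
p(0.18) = -0.59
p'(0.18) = 1.27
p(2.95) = -130.44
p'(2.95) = -198.74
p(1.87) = -15.96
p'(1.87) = -40.36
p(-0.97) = -13.30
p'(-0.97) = 32.71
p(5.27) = -1657.11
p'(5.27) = -1347.36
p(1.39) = -3.85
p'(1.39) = -13.35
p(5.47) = -1943.50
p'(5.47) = -1518.86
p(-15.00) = -161204.85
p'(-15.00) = 41865.33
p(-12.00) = -67778.82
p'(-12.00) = 21853.56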